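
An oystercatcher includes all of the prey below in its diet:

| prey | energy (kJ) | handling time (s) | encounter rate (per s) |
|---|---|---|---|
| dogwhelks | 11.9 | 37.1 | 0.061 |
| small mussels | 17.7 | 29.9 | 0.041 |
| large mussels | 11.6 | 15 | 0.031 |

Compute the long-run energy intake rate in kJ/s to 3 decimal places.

0.366 kJ/s

Energy encountered per unit search time: 0.061×11.9 + 0.041×17.7 + 0.031×11.6 = 1.811 kJ/s.
Handling time per unit search time: 0.061×37.1 + 0.041×29.9 + 0.031×15 = 3.954.
Rate = 1.811/(1 + 3.954) = 0.3656 kJ/s.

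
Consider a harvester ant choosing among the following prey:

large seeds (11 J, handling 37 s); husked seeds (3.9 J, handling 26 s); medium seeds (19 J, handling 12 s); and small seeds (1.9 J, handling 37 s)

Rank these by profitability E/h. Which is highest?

medium seeds

Profitability E/h (J/s): large seeds = 11/37 = 0.297, husked seeds = 3.9/26 = 0.15, medium seeds = 19/12 = 1.58, small seeds = 1.9/37 = 0.0514.
Ranked: medium seeds > large seeds > husked seeds > small seeds.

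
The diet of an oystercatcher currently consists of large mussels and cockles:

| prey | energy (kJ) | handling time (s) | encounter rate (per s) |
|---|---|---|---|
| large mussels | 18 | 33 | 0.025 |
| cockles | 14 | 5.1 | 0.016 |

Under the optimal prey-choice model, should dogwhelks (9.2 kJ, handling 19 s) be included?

Yes

Current rate: (0.025×18 + 0.016×14)/(1 + 0.025×33 + 0.016×5.1) = 0.3535 kJ/s.
dogwhelks: E/h = 9.2/19 = 0.4842 kJ/s.
Since 0.4842 > R, including dogwhelks increases the long-run rate.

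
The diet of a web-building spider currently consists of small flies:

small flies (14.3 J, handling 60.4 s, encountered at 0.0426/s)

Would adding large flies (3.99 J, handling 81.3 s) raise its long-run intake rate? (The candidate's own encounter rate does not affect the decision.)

No

On small flies alone, R = ΣλE/(1+Σλh) = 0.6092/3.573 = 0.1705 J/s.
Profitability of large flies: 3.99/81.3 = 0.04908 J/s.
0.04908 < 0.1705, so adding large flies would lower the average — exclude it.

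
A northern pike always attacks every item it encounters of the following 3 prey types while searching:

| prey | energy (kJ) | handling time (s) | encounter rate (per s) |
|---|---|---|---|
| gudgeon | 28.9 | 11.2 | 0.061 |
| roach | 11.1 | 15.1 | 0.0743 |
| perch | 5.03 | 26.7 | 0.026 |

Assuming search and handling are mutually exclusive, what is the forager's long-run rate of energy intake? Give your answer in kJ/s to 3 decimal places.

0.777 kJ/s

R = Σλ_iE_i / (1 + Σλ_ih_i)
Numerator: 0.061×28.9 + 0.0743×11.1 + 0.026×5.03 = 2.718
Denominator: 1 + 0.061×11.2 + 0.0743×15.1 + 0.026×26.7 = 3.499
R = 2.718/3.499 = 0.7768 kJ/s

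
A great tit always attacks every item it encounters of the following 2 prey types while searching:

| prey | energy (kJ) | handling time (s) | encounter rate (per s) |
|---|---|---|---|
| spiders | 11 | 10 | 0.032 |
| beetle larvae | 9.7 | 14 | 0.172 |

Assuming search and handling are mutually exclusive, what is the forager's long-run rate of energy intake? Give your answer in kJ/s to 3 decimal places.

Energy encountered per unit search time: 0.032×11 + 0.172×9.7 = 2.02 kJ/s.
Handling time per unit search time: 0.032×10 + 0.172×14 = 2.728.
Rate = 2.02/(1 + 2.728) = 0.542 kJ/s.

0.542 kJ/s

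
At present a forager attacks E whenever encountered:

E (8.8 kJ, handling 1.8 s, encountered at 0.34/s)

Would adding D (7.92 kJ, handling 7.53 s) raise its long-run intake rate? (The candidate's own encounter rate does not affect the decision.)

No

Current rate: (0.34×8.8)/(1 + 0.34×1.8) = 1.856 kJ/s.
Profitability of D: 7.92/7.53 = 1.052 kJ/s.
1.052 < 1.856, so adding D would lower the average — exclude it.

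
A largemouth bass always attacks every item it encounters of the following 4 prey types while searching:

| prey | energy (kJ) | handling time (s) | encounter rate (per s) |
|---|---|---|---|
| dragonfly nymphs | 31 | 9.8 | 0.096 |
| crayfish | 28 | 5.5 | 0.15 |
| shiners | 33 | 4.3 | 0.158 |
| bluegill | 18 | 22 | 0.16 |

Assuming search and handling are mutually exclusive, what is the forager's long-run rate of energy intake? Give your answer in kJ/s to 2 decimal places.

2.19 kJ/s

Energy encountered per unit search time: 0.096×31 + 0.15×28 + 0.158×33 + 0.16×18 = 15.27 kJ/s.
Handling time per unit search time: 0.096×9.8 + 0.15×5.5 + 0.158×4.3 + 0.16×22 = 5.965.
Rate = 15.27/(1 + 5.965) = 2.192 kJ/s.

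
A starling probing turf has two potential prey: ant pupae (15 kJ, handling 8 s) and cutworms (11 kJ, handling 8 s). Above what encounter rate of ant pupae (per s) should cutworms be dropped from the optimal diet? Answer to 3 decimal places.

Drop cutworms once their profitability E₂/h₂ falls below the rate achievable on ant pupae alone: E₂/h₂ = λE₁/(1 + λh₁).
Solve for λ: λE₁h₂ = E₂(1 + λh₁) → λ(E₁h₂ − E₂h₁) = E₂ → λ = E₂/(E₁h₂ − E₂h₁).
λ = 11/(15×8 − 11×8) = 11/32 = 0.3438 per s.

0.344 per s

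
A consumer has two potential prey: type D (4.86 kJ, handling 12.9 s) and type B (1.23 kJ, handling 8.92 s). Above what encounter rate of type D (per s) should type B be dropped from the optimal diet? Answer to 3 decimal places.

The zero-one rule: include type B iff E₂/h₂ > λE₁/(1+λh₁). Equality gives the switch point.
λE₁h₂ = E₂ + λE₂h₁ ⇒ λ = E₂/(E₁h₂ − E₂h₁) = 1.23/(43.35 − 15.87) = 0.04475 per s.

0.045 per s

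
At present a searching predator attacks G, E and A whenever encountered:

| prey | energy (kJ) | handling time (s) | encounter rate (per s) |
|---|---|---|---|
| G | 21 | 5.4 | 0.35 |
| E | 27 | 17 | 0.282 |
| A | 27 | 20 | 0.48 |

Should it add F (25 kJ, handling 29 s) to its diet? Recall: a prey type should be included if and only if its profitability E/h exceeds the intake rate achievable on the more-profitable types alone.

No

On G, E and A alone, R = ΣλE/(1+Σλh) = 27.92/17.28 = 1.616 kJ/s.
F: E/h = 25/29 = 0.8621 kJ/s.
0.8621 < 1.616, so adding F would lower the average — exclude it.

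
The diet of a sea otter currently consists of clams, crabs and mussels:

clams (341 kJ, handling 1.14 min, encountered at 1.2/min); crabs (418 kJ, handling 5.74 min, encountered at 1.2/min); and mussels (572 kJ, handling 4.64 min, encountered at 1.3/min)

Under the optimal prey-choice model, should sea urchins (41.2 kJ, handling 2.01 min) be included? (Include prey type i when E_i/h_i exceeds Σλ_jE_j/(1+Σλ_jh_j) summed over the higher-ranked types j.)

On clams, crabs and mussels alone, R = ΣλE/(1+Σλh) = 1654/15.29 = 108.2 kJ/min.
Profitability of sea urchins: 41.2/2.01 = 20.5 kJ/min.
Since 20.5 < R, time spent handling sea urchins is better spent searching.

No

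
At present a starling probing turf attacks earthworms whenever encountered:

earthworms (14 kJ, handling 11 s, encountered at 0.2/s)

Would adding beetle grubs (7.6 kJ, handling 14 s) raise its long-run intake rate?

No

Intake rate on the current diet: R = (0.2×14) / (1 + 0.2×11) = 2.8/3.2 = 0.875 kJ/s.
Profitability of beetle grubs: 7.6/14 = 0.5429 kJ/s.
Since 0.5429 < R, time spent handling beetle grubs is better spent searching.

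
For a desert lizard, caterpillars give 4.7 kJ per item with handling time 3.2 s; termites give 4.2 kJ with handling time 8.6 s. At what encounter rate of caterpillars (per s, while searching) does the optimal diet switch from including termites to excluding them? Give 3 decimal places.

0.156 per s

Drop termites once their profitability E₂/h₂ falls below the rate achievable on caterpillars alone: E₂/h₂ = λE₁/(1 + λh₁).
Solve for λ: λE₁h₂ = E₂(1 + λh₁) → λ(E₁h₂ − E₂h₁) = E₂ → λ = E₂/(E₁h₂ − E₂h₁).
λ = 4.2/(4.7×8.6 − 4.2×3.2) = 4.2/26.98 = 0.1557 per s.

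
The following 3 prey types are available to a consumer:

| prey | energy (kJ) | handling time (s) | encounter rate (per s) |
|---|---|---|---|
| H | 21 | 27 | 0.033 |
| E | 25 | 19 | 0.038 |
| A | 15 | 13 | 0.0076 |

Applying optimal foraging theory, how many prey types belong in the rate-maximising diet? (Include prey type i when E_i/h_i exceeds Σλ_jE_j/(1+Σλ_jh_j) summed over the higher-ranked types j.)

3

Profitabilities (E/h, kJ/s): E 1.32, A 1.15, H 0.778. Add prey in this order while the next type's profitability exceeds the intake rate on those already taken.
Rate on top 1: 0.5517. A: 1.15 > 0.5517 → include.
Rate on top 2: 0.5844. H: 0.778 > 0.5844 → include.
Optimal diet: E, A, H — 3 of 3 types.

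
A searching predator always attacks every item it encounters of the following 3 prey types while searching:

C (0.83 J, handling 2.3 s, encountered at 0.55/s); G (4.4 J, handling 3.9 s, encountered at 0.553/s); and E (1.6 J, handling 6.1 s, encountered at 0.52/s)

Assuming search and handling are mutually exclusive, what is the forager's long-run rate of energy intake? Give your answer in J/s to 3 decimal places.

Energy encountered per unit search time: 0.55×0.83 + 0.553×4.4 + 0.52×1.6 = 3.722 J/s.
Handling time per unit search time: 0.55×2.3 + 0.553×3.9 + 0.52×6.1 = 6.594.
Rate = 3.722/(1 + 6.594) = 0.4901 J/s.

0.490 J/s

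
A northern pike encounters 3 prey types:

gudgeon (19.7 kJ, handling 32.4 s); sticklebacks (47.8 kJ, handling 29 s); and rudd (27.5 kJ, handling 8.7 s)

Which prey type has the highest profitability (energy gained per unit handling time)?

rudd

In descending order of E/h:
rudd: 27.5/8.7 = 3.16 kJ/s
sticklebacks: 47.8/29 = 1.65 kJ/s
gudgeon: 19.7/32.4 = 0.608 kJ/s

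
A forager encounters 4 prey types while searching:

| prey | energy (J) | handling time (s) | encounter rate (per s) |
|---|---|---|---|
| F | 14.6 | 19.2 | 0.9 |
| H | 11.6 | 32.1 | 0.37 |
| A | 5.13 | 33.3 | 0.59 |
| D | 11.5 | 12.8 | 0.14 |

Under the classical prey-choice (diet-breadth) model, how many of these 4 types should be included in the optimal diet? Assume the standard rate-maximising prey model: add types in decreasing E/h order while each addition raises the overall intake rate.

E/h in descending order: D 0.898, F 0.76, H 0.361, A 0.154 J/s. The optimal diet is the largest prefix of this list for which every included type satisfies E_i/h_i > R on the types above it.
Rate on top 1: 0.5766. F: 0.76 > 0.5766 → include.
Rate on top 2: 0.7349. H: 0.361 < 0.7349 → exclude; stop.
Optimal diet: D, F — 2 of 4 types.

2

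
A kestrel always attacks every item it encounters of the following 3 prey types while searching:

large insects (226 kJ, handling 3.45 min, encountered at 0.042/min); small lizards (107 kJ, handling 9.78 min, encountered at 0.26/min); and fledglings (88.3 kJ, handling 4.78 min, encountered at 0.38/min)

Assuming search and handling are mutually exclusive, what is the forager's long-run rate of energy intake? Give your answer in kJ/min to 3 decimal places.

Energy encountered per unit search time: 0.042×226 + 0.26×107 + 0.38×88.3 = 70.87 kJ/min.
Handling time per unit search time: 0.042×3.45 + 0.26×9.78 + 0.38×4.78 = 4.504.
Rate = 70.87/(1 + 4.504) = 12.88 kJ/min.

12.875 kJ/min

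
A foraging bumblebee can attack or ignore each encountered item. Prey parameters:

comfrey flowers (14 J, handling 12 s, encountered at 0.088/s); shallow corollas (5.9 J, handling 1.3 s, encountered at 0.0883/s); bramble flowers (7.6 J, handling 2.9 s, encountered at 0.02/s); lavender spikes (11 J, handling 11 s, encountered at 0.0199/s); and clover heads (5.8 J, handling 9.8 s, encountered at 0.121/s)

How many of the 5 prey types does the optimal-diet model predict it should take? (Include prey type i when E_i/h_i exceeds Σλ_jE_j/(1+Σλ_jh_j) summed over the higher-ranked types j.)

E/h in descending order: shallow corollas 4.54, bramble flowers 2.62, comfrey flowers 1.17, lavender spikes 1, clover heads 0.592 J/s. The optimal diet is the largest prefix of this list for which every included type satisfies E_i/h_i > R on the types above it.
Rate on top 1: 0.4673. bramble flowers: 2.62 > 0.4673 → include.
Rate on top 2: 0.5738. comfrey flowers: 1.17 > 0.5738 → include.
Rate on top 3: 0.8547. lavender spikes: 1 > 0.8547 → include.
Rate on top 4: 0.8677. clover heads: 0.592 < 0.8677 → exclude; stop.
Optimal diet: shallow corollas, bramble flowers, comfrey flowers, lavender spikes — 4 of 5 types.

4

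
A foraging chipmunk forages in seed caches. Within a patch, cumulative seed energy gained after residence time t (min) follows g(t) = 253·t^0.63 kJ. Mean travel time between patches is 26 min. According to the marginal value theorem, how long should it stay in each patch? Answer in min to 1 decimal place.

Maximise g(t)/(T+t): set derivative to zero → g'(t)(T+t) = g(t).
g'(t) = 0.63·253·t^-0.37. Setting 0.63·253·t^-0.37 = 253·t^0.63/(26+t) gives 0.63(26+t) = t, so 0.37·t = 0.63×26.
t* = 0.63×26/0.37 = 44.27 min.

44.3 min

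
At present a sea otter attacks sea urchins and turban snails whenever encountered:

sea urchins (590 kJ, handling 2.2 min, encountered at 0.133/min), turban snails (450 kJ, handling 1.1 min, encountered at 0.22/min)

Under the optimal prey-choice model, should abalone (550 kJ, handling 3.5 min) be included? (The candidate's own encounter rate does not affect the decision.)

Yes

Current rate: (0.133×590 + 0.22×450)/(1 + 0.133×2.2 + 0.22×1.1) = 115.6 kJ/min.
abalone: E/h = 550/3.5 = 157.1 kJ/min.
157.1 > 115.6, so adding abalone raises the average — include it.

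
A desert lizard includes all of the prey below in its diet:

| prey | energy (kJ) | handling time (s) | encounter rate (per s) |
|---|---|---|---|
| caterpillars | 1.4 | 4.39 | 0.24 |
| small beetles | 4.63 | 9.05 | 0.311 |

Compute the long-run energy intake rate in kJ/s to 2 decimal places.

Energy encountered per unit search time: 0.24×1.4 + 0.311×4.63 = 1.776 kJ/s.
Handling time per unit search time: 0.24×4.39 + 0.311×9.05 = 3.868.
Rate = 1.776/(1 + 3.868) = 0.3648 kJ/s.

0.36 kJ/s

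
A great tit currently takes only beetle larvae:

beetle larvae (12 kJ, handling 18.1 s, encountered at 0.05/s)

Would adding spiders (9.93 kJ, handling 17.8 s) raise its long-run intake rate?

Current rate: (0.05×12)/(1 + 0.05×18.1) = 0.315 kJ/s.
Profitability of spiders: 9.93/17.8 = 0.5579 kJ/s.
0.5579 > 0.315, so adding spiders raises the average — include it.

Yes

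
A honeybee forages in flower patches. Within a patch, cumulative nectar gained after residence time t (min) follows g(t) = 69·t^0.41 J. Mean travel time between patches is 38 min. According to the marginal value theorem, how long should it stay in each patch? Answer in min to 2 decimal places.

Optimal t* satisfies g'(t*) = g(t*)/(T + t*).
g'(t) = 0.41·69·t^-0.59. Setting 0.41·69·t^-0.59 = 69·t^0.41/(38+t) gives 0.41(38+t) = t, so 0.59·t = 0.41×38.
t* = 0.41×38/0.59 = 26.41 min.

26.41 min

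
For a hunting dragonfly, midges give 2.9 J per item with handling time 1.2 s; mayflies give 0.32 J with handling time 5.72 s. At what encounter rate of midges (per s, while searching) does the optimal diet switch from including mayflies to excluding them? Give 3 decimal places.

0.020 per s

The zero-one rule: include mayflies iff E₂/h₂ > λE₁/(1+λh₁). Equality gives the switch point.
λE₁h₂ = E₂ + λE₂h₁ ⇒ λ = E₂/(E₁h₂ − E₂h₁) = 0.32/(16.59 − 0.384) = 0.01975 per s.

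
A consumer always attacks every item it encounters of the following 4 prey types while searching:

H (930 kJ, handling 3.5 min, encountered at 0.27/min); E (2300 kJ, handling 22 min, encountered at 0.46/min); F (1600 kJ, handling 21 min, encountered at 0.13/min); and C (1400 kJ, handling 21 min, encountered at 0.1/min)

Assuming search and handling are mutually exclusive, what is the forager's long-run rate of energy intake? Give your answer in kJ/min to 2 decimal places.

Energy encountered per unit search time: 0.27×930 + 0.46×2300 + 0.13×1600 + 0.1×1400 = 1657 kJ/min.
Handling time per unit search time: 0.27×3.5 + 0.46×22 + 0.13×21 + 0.1×21 = 15.9.
Rate = 1657/(1 + 15.9) = 98.08 kJ/min.

98.08 kJ/min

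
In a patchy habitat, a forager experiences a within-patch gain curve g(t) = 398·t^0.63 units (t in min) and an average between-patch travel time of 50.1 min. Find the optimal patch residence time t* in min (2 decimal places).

85.31 min

Maximise g(t)/(T+t): set derivative to zero → g'(t)(T+t) = g(t).
g'(t) = 0.63·398·t^-0.37. Setting 0.63·398·t^-0.37 = 398·t^0.63/(50.1+t) gives 0.63(50.1+t) = t, so 0.37·t = 0.63×50.1.
t* = 0.63×50.1/0.37 = 85.31 min.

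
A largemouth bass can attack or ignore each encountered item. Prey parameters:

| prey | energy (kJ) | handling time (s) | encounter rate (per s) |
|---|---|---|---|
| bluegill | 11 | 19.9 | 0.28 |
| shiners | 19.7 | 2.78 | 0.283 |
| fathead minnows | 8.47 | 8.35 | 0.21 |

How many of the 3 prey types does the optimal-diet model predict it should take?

1

Rank by E/h (kJ/s): shiners 7.09, fathead minnows 1.01, bluegill 0.553. Include each in turn until the next type's E/h falls below the running intake rate.
Rate on top 1: 3.12. fathead minnows: 1.01 < 3.12 → exclude; stop.
Optimal diet: shiners — 1 of 3 types.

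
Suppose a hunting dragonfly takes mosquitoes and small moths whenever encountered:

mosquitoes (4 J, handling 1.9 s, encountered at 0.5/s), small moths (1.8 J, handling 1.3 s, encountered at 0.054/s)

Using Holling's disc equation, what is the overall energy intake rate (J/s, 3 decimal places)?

R = Σλ_iE_i / (1 + Σλ_ih_i)
Numerator: 0.5×4 + 0.054×1.8 = 2.097
Denominator: 1 + 0.5×1.9 + 0.054×1.3 = 2.02
R = 2.097/2.02 = 1.038 J/s

1.038 J/s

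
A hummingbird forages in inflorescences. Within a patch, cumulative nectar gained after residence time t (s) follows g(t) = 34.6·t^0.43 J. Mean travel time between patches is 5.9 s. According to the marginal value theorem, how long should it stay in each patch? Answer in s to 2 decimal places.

4.45 s

By the marginal value theorem, leave when the instantaneous gain rate g'(t) equals the habitat-wide average g(t)/(T + t).
g'(t) = 0.43·34.6·t^-0.57. Setting 0.43·34.6·t^-0.57 = 34.6·t^0.43/(5.9+t) gives 0.43(5.9+t) = t, so 0.57·t = 0.43×5.9.
t* = 0.43×5.9/0.57 = 4.451 s.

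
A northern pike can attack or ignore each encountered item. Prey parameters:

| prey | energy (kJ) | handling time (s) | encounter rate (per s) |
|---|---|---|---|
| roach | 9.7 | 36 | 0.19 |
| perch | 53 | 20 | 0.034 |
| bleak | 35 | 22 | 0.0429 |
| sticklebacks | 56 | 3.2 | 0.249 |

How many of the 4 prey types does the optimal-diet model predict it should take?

1

Profitabilities (E/h, kJ/s): sticklebacks 17.5, perch 2.65, bleak 1.59, roach 0.269. Add prey in this order while the next type's profitability exceeds the intake rate on those already taken.
Rate on top 1: 7.76. perch: 2.65 < 7.76 → exclude; stop.
Optimal diet: sticklebacks — 1 of 4 types.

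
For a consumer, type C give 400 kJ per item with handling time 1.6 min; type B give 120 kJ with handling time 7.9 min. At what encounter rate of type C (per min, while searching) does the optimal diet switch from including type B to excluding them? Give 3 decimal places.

0.040 per min

The zero-one rule: include type B iff E₂/h₂ > λE₁/(1+λh₁). Equality gives the switch point.
λE₁h₂ = E₂ + λE₂h₁ ⇒ λ = E₂/(E₁h₂ − E₂h₁) = 120/(3160 − 192) = 0.04043 per min.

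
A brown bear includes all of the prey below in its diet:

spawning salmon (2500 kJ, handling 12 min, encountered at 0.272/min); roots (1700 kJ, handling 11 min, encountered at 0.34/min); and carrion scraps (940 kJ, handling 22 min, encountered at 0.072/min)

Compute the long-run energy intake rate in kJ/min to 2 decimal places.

Energy encountered per unit search time: 0.272×2500 + 0.34×1700 + 0.072×940 = 1326 kJ/min.
Handling time per unit search time: 0.272×12 + 0.34×11 + 0.072×22 = 8.588.
Rate = 1326/(1 + 8.588) = 138.3 kJ/min.

138.26 kJ/min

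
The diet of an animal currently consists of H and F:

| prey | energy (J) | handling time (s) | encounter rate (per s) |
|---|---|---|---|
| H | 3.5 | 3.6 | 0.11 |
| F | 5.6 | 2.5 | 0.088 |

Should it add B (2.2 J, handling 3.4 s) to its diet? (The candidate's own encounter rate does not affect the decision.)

Current rate: (0.11×3.5 + 0.088×5.6)/(1 + 0.11×3.6 + 0.088×2.5) = 0.5432 J/s.
B: E/h = 2.2/3.4 = 0.6471 J/s.
Since 0.6471 > R, including B increases the long-run rate.

Yes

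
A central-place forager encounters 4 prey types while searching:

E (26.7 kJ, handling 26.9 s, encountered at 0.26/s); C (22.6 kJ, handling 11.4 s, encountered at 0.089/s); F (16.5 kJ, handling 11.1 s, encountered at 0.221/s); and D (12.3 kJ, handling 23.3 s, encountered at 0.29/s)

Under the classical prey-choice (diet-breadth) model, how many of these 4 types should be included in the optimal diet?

E/h in descending order: C 1.98, F 1.49, E 0.993, D 0.528 kJ/s. The optimal diet is the largest prefix of this list for which every included type satisfies E_i/h_i > R on the types above it.
Rate on top 1: 0.9984. F: 1.49 > 0.9984 → include.
Rate on top 2: 1.266. E: 0.993 < 1.266 → exclude; stop.
Optimal diet: C, F — 2 of 4 types.

2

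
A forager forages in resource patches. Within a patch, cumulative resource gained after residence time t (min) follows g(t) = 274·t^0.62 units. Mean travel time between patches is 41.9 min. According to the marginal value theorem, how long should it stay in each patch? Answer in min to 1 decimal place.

68.4 min

By the marginal value theorem, leave when the instantaneous gain rate g'(t) equals the habitat-wide average g(t)/(T + t).
g'(t) = 0.62·274·t^-0.38. Setting 0.62·274·t^-0.38 = 274·t^0.62/(41.9+t) gives 0.62(41.9+t) = t, so 0.38·t = 0.62×41.9.
t* = 0.62×41.9/0.38 = 68.36 min.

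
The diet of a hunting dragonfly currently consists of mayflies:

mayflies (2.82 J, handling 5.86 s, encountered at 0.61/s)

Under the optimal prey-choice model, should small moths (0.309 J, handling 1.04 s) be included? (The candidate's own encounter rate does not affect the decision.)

Current rate: (0.61×2.82)/(1 + 0.61×5.86) = 0.376 J/s.
Profitability of small moths: 0.309/1.04 = 0.2971 J/s.
Since 0.2971 < R, time spent handling small moths is better spent searching.

No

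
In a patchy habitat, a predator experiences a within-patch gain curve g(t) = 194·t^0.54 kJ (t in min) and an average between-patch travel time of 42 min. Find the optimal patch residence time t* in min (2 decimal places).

Maximise g(t)/(T+t): set derivative to zero → g'(t)(T+t) = g(t).
g'(t) = 0.54·194·t^-0.46. Setting 0.54·194·t^-0.46 = 194·t^0.54/(42+t) gives 0.54(42+t) = t, so 0.46·t = 0.54×42.
t* = 0.54×42/0.46 = 49.3 min.

49.30 min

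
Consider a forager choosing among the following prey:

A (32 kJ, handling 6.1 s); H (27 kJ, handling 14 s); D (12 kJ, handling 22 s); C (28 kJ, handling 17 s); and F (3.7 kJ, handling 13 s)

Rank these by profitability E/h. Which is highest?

In descending order of E/h:
A: 32/6.1 = 5.25 kJ/s
H: 27/14 = 1.93 kJ/s
C: 28/17 = 1.65 kJ/s
D: 12/22 = 0.545 kJ/s
F: 3.7/13 = 0.285 kJ/s

A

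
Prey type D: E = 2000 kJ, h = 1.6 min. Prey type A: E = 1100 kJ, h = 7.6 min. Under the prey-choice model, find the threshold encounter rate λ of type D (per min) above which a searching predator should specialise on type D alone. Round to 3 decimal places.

0.082 per min

Drop type A once their profitability E₂/h₂ falls below the rate achievable on type D alone: E₂/h₂ = λE₁/(1 + λh₁).
Solve for λ: λE₁h₂ = E₂(1 + λh₁) → λ(E₁h₂ − E₂h₁) = E₂ → λ = E₂/(E₁h₂ − E₂h₁).
λ = 1100/(2000×7.6 − 1100×1.6) = 1100/1.344e+04 = 0.08185 per min.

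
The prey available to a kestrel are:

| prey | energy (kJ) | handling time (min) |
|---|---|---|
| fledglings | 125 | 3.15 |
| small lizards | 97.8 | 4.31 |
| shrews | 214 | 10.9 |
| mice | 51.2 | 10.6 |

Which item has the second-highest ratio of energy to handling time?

In descending order of E/h:
fledglings: 125/3.15 = 39.7 kJ/min
small lizards: 97.8/4.31 = 22.7 kJ/min
shrews: 214/10.9 = 19.6 kJ/min
mice: 51.2/10.6 = 4.83 kJ/min

small lizards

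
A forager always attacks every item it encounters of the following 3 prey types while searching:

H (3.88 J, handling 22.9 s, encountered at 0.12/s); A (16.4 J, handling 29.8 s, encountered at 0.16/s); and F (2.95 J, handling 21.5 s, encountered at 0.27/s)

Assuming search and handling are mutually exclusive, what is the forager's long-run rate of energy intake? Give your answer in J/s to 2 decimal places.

R = (0.12×3.88 + 0.16×16.4 + 0.27×2.95) / (1 + 0.12×22.9 + 0.16×29.8 + 0.27×21.5) = 3.886/14.32 = 0.2714 J/s.

0.27 J/s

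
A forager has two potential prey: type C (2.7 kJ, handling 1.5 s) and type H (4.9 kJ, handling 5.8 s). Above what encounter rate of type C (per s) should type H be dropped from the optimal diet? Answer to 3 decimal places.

0.590 per s

The zero-one rule: include type H iff E₂/h₂ > λE₁/(1+λh₁). Equality gives the switch point.
λE₁h₂ = E₂ + λE₂h₁ ⇒ λ = E₂/(E₁h₂ − E₂h₁) = 4.9/(15.66 − 7.35) = 0.5897 per s.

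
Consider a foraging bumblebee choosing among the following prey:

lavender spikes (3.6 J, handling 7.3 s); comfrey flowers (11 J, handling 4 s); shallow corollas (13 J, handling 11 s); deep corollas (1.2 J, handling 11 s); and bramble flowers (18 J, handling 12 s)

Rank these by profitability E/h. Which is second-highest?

bramble flowers

In descending order of E/h:
comfrey flowers: 11/4 = 2.75 J/s
bramble flowers: 18/12 = 1.5 J/s
shallow corollas: 13/11 = 1.18 J/s
lavender spikes: 3.6/7.3 = 0.493 J/s
deep corollas: 1.2/11 = 0.109 J/s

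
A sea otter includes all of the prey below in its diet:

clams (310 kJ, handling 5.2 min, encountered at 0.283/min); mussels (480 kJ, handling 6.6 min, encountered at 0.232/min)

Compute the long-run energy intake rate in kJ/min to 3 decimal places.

Energy encountered per unit search time: 0.283×310 + 0.232×480 = 199.1 kJ/min.
Handling time per unit search time: 0.283×5.2 + 0.232×6.6 = 3.003.
Rate = 199.1/(1 + 3.003) = 49.74 kJ/min.

49.738 kJ/min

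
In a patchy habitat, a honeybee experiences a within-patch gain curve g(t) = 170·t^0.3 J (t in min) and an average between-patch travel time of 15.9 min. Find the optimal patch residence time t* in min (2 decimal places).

By the marginal value theorem, leave when the instantaneous gain rate g'(t) equals the habitat-wide average g(t)/(T + t).
g'(t) = 0.3·170·t^-0.7. Setting 0.3·170·t^-0.7 = 170·t^0.3/(15.9+t) gives 0.3(15.9+t) = t, so 0.70·t = 0.3×15.9.
t* = 0.3×15.9/0.70 = 6.814 min.

6.81 min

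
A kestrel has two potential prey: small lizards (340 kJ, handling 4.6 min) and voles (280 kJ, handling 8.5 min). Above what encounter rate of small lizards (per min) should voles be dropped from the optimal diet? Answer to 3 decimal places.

The zero-one rule: include voles iff E₂/h₂ > λE₁/(1+λh₁). Equality gives the switch point.
λE₁h₂ = E₂ + λE₂h₁ ⇒ λ = E₂/(E₁h₂ − E₂h₁) = 280/(2890 − 1288) = 0.1748 per min.

0.175 per min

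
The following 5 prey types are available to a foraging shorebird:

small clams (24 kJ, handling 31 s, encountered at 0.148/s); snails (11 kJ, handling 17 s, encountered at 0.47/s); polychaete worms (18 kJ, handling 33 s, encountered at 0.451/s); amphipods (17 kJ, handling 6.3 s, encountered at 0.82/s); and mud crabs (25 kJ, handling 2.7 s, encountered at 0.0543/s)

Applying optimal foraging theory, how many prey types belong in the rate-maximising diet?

2

Rank by E/h (kJ/s): mud crabs 9.26, amphipods 2.7, small clams 0.774, snails 0.647, polychaete worms 0.545. Include each in turn until the next type's E/h falls below the running intake rate.
Rate on top 1: 1.184. amphipods: 2.7 > 1.184 → include.
Rate on top 2: 2.423. small clams: 0.774 < 2.423 → exclude; stop.
Optimal diet: mud crabs, amphipods — 2 of 5 types.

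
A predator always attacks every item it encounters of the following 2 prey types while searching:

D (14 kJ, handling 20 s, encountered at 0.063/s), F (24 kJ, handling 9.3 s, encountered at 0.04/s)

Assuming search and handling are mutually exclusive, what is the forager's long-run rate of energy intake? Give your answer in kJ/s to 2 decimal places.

R = Σλ_iE_i / (1 + Σλ_ih_i)
Numerator: 0.063×14 + 0.04×24 = 1.842
Denominator: 1 + 0.063×20 + 0.04×9.3 = 2.632
R = 1.842/2.632 = 0.6998 kJ/s

0.70 kJ/s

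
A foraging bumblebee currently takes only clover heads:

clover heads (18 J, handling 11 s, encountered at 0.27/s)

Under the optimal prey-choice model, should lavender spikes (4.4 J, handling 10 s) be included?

No

Current rate: (0.27×18)/(1 + 0.27×11) = 1.224 J/s.
Profitability of lavender spikes: 4.4/10 = 0.44 J/s.
Since 0.44 < R, time spent handling lavender spikes is better spent searching.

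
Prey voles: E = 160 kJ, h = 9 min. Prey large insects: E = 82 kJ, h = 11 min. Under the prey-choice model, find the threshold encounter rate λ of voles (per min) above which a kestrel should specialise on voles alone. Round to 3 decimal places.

0.080 per min

Drop large insects once their profitability E₂/h₂ falls below the rate achievable on voles alone: E₂/h₂ = λE₁/(1 + λh₁).
Solve for λ: λE₁h₂ = E₂(1 + λh₁) → λ(E₁h₂ − E₂h₁) = E₂ → λ = E₂/(E₁h₂ − E₂h₁).
λ = 82/(160×11 − 82×9) = 82/1022 = 0.08023 per min.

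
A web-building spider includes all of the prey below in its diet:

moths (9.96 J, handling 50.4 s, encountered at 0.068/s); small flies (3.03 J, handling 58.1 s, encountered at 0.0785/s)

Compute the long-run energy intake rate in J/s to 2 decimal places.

0.10 J/s

R = (0.068×9.96 + 0.0785×3.03) / (1 + 0.068×50.4 + 0.0785×58.1) = 0.9151/8.988 = 0.1018 J/s.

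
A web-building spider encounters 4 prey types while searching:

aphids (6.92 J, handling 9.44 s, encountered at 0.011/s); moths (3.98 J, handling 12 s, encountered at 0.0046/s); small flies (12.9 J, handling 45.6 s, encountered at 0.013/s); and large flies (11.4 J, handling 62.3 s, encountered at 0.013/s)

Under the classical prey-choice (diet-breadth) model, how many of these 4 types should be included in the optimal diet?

4

Rank by E/h (J/s): aphids 0.733, moths 0.332, small flies 0.283, large flies 0.183. Include each in turn until the next type's E/h falls below the running intake rate.
Rate on top 1: 0.06896. moths: 0.332 > 0.06896 → include.
Rate on top 2: 0.08147. small flies: 0.283 > 0.08147 → include.
Rate on top 3: 0.1496. large flies: 0.183 > 0.1496 → include.
Optimal diet: aphids, moths, small flies, large flies — 4 of 4 types.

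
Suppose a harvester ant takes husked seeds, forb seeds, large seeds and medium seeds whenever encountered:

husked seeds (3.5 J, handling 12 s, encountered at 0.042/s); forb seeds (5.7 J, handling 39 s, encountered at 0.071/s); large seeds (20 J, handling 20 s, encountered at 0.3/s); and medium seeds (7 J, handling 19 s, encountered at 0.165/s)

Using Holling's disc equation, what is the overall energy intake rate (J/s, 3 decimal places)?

0.575 J/s

Energy encountered per unit search time: 0.042×3.5 + 0.071×5.7 + 0.3×20 + 0.165×7 = 7.707 J/s.
Handling time per unit search time: 0.042×12 + 0.071×39 + 0.3×20 + 0.165×19 = 12.41.
Rate = 7.707/(1 + 12.41) = 0.5748 J/s.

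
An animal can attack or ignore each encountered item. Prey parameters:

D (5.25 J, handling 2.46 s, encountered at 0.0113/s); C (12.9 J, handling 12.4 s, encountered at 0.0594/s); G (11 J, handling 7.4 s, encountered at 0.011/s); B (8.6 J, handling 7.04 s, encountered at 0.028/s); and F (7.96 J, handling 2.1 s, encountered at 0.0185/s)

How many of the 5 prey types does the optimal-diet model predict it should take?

5

Profitabilities (E/h, J/s): F 3.79, D 2.13, G 1.49, B 1.22, C 1.04. Add prey in this order while the next type's profitability exceeds the intake rate on those already taken.
Rate on top 1: 0.1418. D: 2.13 > 0.1418 → include.
Rate on top 2: 0.1937. G: 1.49 > 0.1937 → include.
Rate on top 3: 0.2853. B: 1.22 > 0.2853 → include.
Rate on top 4: 0.4225. C: 1.04 > 0.4225 → include.
Optimal diet: F, D, G, B, C — 5 of 5 types.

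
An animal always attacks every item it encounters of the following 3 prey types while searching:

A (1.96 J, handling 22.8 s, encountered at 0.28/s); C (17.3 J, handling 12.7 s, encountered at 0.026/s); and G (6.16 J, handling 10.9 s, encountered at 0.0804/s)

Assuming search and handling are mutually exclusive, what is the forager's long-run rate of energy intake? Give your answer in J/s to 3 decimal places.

R = Σλ_iE_i / (1 + Σλ_ih_i)
Numerator: 0.28×1.96 + 0.026×17.3 + 0.0804×6.16 = 1.494
Denominator: 1 + 0.28×22.8 + 0.026×12.7 + 0.0804×10.9 = 8.591
R = 1.494/8.591 = 0.1739 J/s

0.174 J/s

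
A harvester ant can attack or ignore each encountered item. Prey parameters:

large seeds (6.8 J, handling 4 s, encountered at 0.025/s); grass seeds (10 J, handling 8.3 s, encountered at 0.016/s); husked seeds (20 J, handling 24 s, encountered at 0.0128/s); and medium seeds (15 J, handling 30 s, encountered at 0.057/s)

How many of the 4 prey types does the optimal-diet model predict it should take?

E/h in descending order: large seeds 1.7, grass seeds 1.2, husked seeds 0.833, medium seeds 0.5 J/s. The optimal diet is the largest prefix of this list for which every included type satisfies E_i/h_i > R on the types above it.
Rate on top 1: 0.1545. grass seeds: 1.2 > 0.1545 → include.
Rate on top 2: 0.2677. husked seeds: 0.833 > 0.2677 → include.
Rate on top 3: 0.3805. medium seeds: 0.5 > 0.3805 → include.
Optimal diet: large seeds, grass seeds, husked seeds, medium seeds — 4 of 4 types.

4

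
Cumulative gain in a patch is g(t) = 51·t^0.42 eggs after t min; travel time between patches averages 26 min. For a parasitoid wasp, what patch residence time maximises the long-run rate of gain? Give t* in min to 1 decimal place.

18.8 min

By the marginal value theorem, leave when the instantaneous gain rate g'(t) equals the habitat-wide average g(t)/(T + t).
g'(t) = 0.42·51·t^-0.58. Setting 0.42·51·t^-0.58 = 51·t^0.42/(26+t) gives 0.42(26+t) = t, so 0.58·t = 0.42×26.
t* = 0.42×26/0.58 = 18.83 min.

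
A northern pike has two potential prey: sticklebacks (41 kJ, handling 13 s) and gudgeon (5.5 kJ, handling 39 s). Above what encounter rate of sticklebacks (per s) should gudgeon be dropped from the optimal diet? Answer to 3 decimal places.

0.004 per s

The zero-one rule: include gudgeon iff E₂/h₂ > λE₁/(1+λh₁). Equality gives the switch point.
λE₁h₂ = E₂ + λE₂h₁ ⇒ λ = E₂/(E₁h₂ − E₂h₁) = 5.5/(1599 − 71.5) = 0.003601 per s.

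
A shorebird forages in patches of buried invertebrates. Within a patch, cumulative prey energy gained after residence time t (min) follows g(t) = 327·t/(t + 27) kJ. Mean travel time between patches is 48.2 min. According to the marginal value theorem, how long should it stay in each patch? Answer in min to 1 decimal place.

36.1 min

By the marginal value theorem, leave when the instantaneous gain rate g'(t) equals the habitat-wide average g(t)/(T + t).
g'(t) = 327·27/(t + 27)². Setting 327·27/(t+27)² = 327t/[(t+27)(48.2+t)] gives 27(48.2+t) = t(t+27), so t² = 27×48.2 = 1301.
t* = √1301 = 36.07 min.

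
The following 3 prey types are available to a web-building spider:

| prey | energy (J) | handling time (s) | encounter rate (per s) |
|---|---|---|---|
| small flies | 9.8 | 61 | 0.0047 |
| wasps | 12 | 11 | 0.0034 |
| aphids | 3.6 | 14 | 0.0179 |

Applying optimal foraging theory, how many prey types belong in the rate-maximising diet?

Profitabilities (E/h, J/s): wasps 1.09, aphids 0.257, small flies 0.161. Add prey in this order while the next type's profitability exceeds the intake rate on those already taken.
Rate on top 1: 0.03933. aphids: 0.257 > 0.03933 → include.
Rate on top 2: 0.08171. small flies: 0.161 > 0.08171 → include.
Optimal diet: wasps, aphids, small flies — 3 of 3 types.

3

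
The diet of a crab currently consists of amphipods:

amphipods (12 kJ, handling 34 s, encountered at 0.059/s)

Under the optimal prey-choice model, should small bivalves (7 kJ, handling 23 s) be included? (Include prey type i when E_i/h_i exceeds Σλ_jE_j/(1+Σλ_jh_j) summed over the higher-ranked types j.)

Current rate: (0.059×12)/(1 + 0.059×34) = 0.2355 kJ/s.
small bivalves: E/h = 7/23 = 0.3043 kJ/s.
0.3043 > 0.2355, so adding small bivalves raises the average — include it.

Yes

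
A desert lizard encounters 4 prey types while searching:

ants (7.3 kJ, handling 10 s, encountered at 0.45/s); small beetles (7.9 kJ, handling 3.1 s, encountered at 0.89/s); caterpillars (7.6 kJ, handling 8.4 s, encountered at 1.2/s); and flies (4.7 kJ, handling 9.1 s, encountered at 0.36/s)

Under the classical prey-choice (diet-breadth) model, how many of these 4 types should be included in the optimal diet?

Rank by E/h (kJ/s): small beetles 2.55, caterpillars 0.905, ants 0.73, flies 0.516. Include each in turn until the next type's E/h falls below the running intake rate.
Rate on top 1: 1.87. caterpillars: 0.905 < 1.87 → exclude; stop.
Optimal diet: small beetles — 1 of 4 types.

1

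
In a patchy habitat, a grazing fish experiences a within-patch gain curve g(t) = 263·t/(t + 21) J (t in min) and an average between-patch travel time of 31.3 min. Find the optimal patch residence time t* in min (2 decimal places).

25.64 min

By the marginal value theorem, leave when the instantaneous gain rate g'(t) equals the habitat-wide average g(t)/(T + t).
g'(t) = 263·21/(t + 21)². Setting 263·21/(t+21)² = 263t/[(t+21)(31.3+t)] gives 21(31.3+t) = t(t+21), so t² = 21×31.3 = 657.3.
t* = √657.3 = 25.64 min.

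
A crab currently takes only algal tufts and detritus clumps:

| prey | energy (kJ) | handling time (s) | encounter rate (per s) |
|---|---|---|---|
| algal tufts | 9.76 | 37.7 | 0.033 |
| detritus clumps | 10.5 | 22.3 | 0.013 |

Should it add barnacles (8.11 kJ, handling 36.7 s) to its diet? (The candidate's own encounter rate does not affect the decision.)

Current rate: (0.033×9.76 + 0.013×10.5)/(1 + 0.033×37.7 + 0.013×22.3) = 0.181 kJ/s.
Profitability of barnacles: 8.11/36.7 = 0.221 kJ/s.
Since 0.221 > R, including barnacles increases the long-run rate.

Yes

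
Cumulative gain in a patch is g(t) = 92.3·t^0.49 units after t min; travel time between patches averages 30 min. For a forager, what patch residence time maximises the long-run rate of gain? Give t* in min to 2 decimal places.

28.82 min

By the marginal value theorem, leave when the instantaneous gain rate g'(t) equals the habitat-wide average g(t)/(T + t).
g'(t) = 0.49·92.3·t^-0.51. Setting 0.49·92.3·t^-0.51 = 92.3·t^0.49/(30+t) gives 0.49(30+t) = t, so 0.51·t = 0.49×30.
t* = 0.49×30/0.51 = 28.82 min.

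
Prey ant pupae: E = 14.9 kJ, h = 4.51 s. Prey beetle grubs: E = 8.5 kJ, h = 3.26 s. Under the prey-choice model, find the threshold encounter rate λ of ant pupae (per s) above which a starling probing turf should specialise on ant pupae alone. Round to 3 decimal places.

At the threshold, the rate on ant pupae alone equals the profitability of beetle grubs: λ·14.9/(1 + λ·4.51) = 8.5/3.26 = 2.607.
Rearranging, λ(14.9 − 2.607×4.51) = 2.607, so λ = 2.607/3.141 = 0.8302 per s.

0.830 per s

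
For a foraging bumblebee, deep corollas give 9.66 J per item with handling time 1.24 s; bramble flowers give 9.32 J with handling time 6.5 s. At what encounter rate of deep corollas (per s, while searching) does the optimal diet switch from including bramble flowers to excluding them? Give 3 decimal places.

The zero-one rule: include bramble flowers iff E₂/h₂ > λE₁/(1+λh₁). Equality gives the switch point.
λE₁h₂ = E₂ + λE₂h₁ ⇒ λ = E₂/(E₁h₂ − E₂h₁) = 9.32/(62.79 − 11.56) = 0.1819 per s.

0.182 per s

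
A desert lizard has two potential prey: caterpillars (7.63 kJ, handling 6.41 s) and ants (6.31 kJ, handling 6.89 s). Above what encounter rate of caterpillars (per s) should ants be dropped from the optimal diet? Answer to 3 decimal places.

Drop ants once their profitability E₂/h₂ falls below the rate achievable on caterpillars alone: E₂/h₂ = λE₁/(1 + λh₁).
Solve for λ: λE₁h₂ = E₂(1 + λh₁) → λ(E₁h₂ − E₂h₁) = E₂ → λ = E₂/(E₁h₂ − E₂h₁).
λ = 6.31/(7.63×6.89 − 6.31×6.41) = 6.31/12.12 = 0.5205 per s.

0.520 per s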